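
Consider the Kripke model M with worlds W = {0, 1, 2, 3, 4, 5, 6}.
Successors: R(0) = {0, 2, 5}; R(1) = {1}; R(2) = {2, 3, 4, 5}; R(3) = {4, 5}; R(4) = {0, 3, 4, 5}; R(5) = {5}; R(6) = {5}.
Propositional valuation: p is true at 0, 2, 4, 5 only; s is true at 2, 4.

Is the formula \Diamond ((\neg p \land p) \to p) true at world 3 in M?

Yes

At 3: \Diamond ((\neg p \land p) \to p) requires (\neg p \land p) \to p at some successor in {4, 5}.
  (\neg p \land p) \to p holds at 4, so \Diamond ((\neg p \land p) \to p) is true at 3.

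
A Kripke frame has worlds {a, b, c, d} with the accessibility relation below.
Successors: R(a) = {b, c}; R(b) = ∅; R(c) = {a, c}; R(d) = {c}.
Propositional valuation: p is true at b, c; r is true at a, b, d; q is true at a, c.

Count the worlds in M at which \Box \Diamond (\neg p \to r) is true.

Let φ = \Box \Diamond (\neg p \to r). Evaluate φ at each world:
  a (successors {b, c}): φ is false.
  b (successors ∅): φ is true.
  c (successors {a, c}): φ is true.
  d (successors {c}): φ is true.
For instance, at a:
  At a: \Box \Diamond (\neg p \to r) requires \Diamond (\neg p \to r) at every successor {b, c}.
    \Diamond (\neg p \to r) fails at b, so \Box \Diamond (\neg p \to r) is false at a.
      At b: no accessible worlds, so \Diamond (\neg p \to r) is false.
Satisfying worlds: {b, c, d}

3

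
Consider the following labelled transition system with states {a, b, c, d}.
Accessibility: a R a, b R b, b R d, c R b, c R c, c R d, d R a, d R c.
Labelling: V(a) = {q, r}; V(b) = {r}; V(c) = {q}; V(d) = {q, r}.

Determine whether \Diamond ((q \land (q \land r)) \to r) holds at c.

Yes

At c: \Diamond ((q \land (q \land r)) \to r) requires (q \land (q \land r)) \to r at some successor in {b, c, d}.
  (q \land (q \land r)) \to r holds at b, so \Diamond ((q \land (q \land r)) \to r) is true at c.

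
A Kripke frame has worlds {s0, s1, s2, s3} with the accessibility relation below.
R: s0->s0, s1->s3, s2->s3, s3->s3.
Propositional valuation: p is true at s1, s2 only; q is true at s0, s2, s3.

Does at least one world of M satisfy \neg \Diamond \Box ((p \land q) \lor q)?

Let φ = \neg \Diamond \Box ((p \land q) \lor q). Evaluate φ at each world:
  s0 (successors {s0}): φ is false.
  s1 (successors {s3}): φ is false.
  s2 (successors {s3}): φ is false.
  s3 (successors {s3}): φ is false.
For instance, at s1:
  At s1: \Diamond \Box ((p \land q) \lor q) is true, so \neg \Diamond \Box ((p \land q) \lor q) is false.
    At s1: \Diamond \Box ((p \land q) \lor q) requires \Box ((p \land q) \lor q) at some successor in {s3}.
      \Box ((p \land q) \lor q) holds at s3, so \Diamond \Box ((p \land q) \lor q) is true at s1.

No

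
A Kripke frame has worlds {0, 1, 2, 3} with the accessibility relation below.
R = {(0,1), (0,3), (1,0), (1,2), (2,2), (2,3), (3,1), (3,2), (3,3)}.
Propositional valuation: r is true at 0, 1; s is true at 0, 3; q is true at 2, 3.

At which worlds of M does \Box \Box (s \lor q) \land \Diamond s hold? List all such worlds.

Let φ = \Box \Box (s \lor q) \land \Diamond s. Evaluate φ at each world:
  0 (successors {1, 3}): φ is false.
  1 (successors {0, 2}): φ is false.
  2 (successors {2, 3}): φ is false.
  3 (successors {1, 2, 3}): φ is false.
For instance, at 0:
  At 0: \Box \Box (s \lor q) is false, \Diamond s is true, so \Box \Box (s \lor q) \land \Diamond s is false.
    At 0: \Box \Box (s \lor q) requires \Box (s \lor q) at every successor {1, 3}.
      \Box (s \lor q) fails at 3, so \Box \Box (s \lor q) is false at 0.
    At 0: \Diamond s requires s at some successor in {1, 3}.
      s holds at 3, so \Diamond s is true at 0.
Satisfying worlds: none.

none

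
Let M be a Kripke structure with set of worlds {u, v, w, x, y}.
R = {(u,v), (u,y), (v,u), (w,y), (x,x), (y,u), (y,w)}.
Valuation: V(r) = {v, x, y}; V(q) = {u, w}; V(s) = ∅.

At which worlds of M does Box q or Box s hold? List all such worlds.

v, y

Let φ = Box q or Box s. Evaluate φ at each world:
  u (successors {v, y}): φ is false.
  v (successors {u}): φ is true.
  w (successors {y}): φ is false.
  x (successors {x}): φ is false.
  y (successors {u, w}): φ is true.
For instance, at y:
  At y: Box q is true, Box s is false, so Box q or Box s is true.
    At y: Box q requires q at every successor {u, w}.
      At u: q is true.
      At w: q is true.
    So Box q is true at y.
    At y: Box s requires s at every successor {u, w}.
      s fails at u, so Box s is false at y.
Satisfying worlds: {v, y}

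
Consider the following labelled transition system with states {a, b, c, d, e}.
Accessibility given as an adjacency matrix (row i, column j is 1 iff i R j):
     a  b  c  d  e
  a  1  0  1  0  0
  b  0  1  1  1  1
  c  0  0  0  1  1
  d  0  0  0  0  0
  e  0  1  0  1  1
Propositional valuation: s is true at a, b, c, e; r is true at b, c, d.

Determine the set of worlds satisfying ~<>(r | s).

Recall that <>ψ holds at a world iff ψ holds at some accessible world.
Let φ = ~<>(r | s). Evaluate φ at each world:
  a (successors {a, c}): φ is false.
  b (successors {b, c, d, e}): φ is false.
  c (successors {d, e}): φ is false.
  d (successors ∅): φ is true.
  e (successors {b, d, e}): φ is false.
For instance, at e:
  At e: <>(r | s) is true, so ~<>(r | s) is false.
    At e: <>(r | s) requires r | s at some successor in {b, d, e}.
      r | s holds at b, so <>(r | s) is true at e.
Satisfying worlds: {d}

d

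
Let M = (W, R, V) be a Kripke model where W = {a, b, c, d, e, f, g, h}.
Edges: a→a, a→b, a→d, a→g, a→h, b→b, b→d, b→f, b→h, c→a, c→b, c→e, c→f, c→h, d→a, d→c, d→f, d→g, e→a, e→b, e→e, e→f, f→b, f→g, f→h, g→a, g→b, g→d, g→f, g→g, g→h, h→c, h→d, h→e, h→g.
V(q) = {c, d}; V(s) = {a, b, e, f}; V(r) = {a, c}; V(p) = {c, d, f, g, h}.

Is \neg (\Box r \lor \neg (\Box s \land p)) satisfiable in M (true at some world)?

Let φ = \neg (\Box r \lor \neg (\Box s \land p)). Evaluate φ at each world:
  a (successors {a, b, d, g, h}): φ is false.
  b (successors {b, d, f, h}): φ is false.
  c (successors {a, b, e, f, h}): φ is false.
  d (successors {a, c, f, g}): φ is false.
  e (successors {a, b, e, f}): φ is false.
  f (successors {b, g, h}): φ is false.
  g (successors {a, b, d, f, g, h}): φ is false.
  h (successors {c, d, e, g}): φ is false.
For instance, at h:
  At h: \Box r \lor \neg (\Box s \land p) is true, so \neg (\Box r \lor \neg (\Box s \land p)) is false.
    At h: \Box r is false, \neg (\Box s \land p) is true, so \Box r \lor \neg (\Box s \land p) is true.
      At h: \Box r requires r at every successor {c, d, e, g}.
        r fails at d, so \Box r is false at h.
      At h: \Box s \land p is false, so \neg (\Box s \land p) is true.

No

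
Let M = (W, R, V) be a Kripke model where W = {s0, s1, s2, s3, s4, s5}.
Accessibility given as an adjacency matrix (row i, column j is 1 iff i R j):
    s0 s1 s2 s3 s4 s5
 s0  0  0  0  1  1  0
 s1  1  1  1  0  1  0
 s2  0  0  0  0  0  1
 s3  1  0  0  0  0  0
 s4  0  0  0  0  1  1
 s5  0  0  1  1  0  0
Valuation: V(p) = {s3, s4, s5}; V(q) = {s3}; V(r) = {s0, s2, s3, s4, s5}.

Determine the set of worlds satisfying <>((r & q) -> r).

Recall that <>ψ holds at a world iff ψ holds at some accessible world.
Let φ = <>((r & q) -> r). Evaluate φ at each world:
  s0 (successors {s3, s4}): φ is true.
  s1 (successors {s0, s1, s2, s4}): φ is true.
  s2 (successors {s5}): φ is true.
  s3 (successors {s0}): φ is true.
  s4 (successors {s4, s5}): φ is true.
  s5 (successors {s2, s3}): φ is true.
For instance, at s1:
  At s1: <>((r & q) -> r) requires (r & q) -> r at some successor in {s0, s1, s2, s4}.
    (r & q) -> r holds at s0, so <>((r & q) -> r) is true at s1.
Satisfying worlds: {s0, s1, s2, s3, s4, s5}

s0, s1, s2, s3, s4, s5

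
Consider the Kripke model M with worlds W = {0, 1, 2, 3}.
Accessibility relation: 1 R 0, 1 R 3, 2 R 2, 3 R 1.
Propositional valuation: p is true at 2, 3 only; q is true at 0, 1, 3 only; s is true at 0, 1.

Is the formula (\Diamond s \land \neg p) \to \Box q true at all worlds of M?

Yes

Let φ = (\Diamond s \land \neg p) \to \Box q. Evaluate φ at each world:
  0 (successors ∅): φ is true.
  1 (successors {0, 3}): φ is true.
  2 (successors {2}): φ is true.
  3 (successors {1}): φ is true.
For instance, at 1:
  At 1: \Diamond s \land \neg p is true, \Box q is true, so (\Diamond s \land \neg p) \to \Box q is true.
    At 1: \Diamond s is true, \neg p is true, so \Diamond s \land \neg p is true.
      At 1: \Diamond s requires s at some successor in {0, 3}.
        s holds at 0, so \Diamond s is true at 1.
    At 1: \Box q requires q at every successor {0, 3}.
      At 0: q is true.
      At 3: q is true.
    So \Box q is true at 1.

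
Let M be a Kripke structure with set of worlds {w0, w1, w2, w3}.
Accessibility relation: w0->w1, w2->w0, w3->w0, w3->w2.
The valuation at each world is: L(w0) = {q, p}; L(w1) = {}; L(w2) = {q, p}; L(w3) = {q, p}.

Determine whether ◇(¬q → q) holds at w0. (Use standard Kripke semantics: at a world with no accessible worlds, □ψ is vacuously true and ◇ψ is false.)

No

Recall that ◇ψ holds at a world iff ψ holds at some accessible world.
At w0: ◇(¬q → q) requires ¬q → q at some successor in {w1}.
  At w1: ¬q → q is false.
So ◇(¬q → q) is false at w0.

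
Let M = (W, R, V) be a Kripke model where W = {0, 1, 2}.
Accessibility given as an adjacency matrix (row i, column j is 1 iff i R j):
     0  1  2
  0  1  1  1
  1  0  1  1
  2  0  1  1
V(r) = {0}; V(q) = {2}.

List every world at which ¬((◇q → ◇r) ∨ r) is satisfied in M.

1, 2

Let φ = ¬((◇q → ◇r) ∨ r). Evaluate φ at each world:
  0 (successors {0, 1, 2}): φ is false.
  1 (successors {1, 2}): φ is true.
  2 (successors {1, 2}): φ is true.
For instance, at 1:
  At 1: (◇q → ◇r) ∨ r is false, so ¬((◇q → ◇r) ∨ r) is true.
    At 1: ◇q → ◇r is false, r is false, so (◇q → ◇r) ∨ r is false.
      At 1: ◇q is true, ◇r is false, so ◇q → ◇r is false.
Satisfying worlds: {1, 2}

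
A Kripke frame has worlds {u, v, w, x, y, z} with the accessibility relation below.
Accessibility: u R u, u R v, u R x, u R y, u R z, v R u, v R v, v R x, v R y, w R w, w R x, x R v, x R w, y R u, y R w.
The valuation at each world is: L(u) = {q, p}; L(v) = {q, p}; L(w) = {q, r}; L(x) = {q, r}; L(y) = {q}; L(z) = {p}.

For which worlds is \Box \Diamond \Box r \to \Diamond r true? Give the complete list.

Let φ = \Box \Diamond \Box r \to \Diamond r. Evaluate φ at each world:
  u (successors {u, v, x, y, z}): φ is true.
  v (successors {u, v, x, y}): φ is true.
  w (successors {w, x}): φ is true.
  x (successors {v, w}): φ is true.
  y (successors {u, w}): φ is true.
  z (successors ∅): φ is false.
For instance, at x:
  At x: \Box \Diamond \Box r is false, \Diamond r is true, so \Box \Diamond \Box r \to \Diamond r is true.
    At x: \Box \Diamond \Box r requires \Diamond \Box r at every successor {v, w}.
      \Diamond \Box r fails at v, so \Box \Diamond \Box r is false at x.
    At x: \Diamond r requires r at some successor in {v, w}.
      r holds at w, so \Diamond r is true at x.
Satisfying worlds: {u, v, w, x, y}

u, v, w, x, y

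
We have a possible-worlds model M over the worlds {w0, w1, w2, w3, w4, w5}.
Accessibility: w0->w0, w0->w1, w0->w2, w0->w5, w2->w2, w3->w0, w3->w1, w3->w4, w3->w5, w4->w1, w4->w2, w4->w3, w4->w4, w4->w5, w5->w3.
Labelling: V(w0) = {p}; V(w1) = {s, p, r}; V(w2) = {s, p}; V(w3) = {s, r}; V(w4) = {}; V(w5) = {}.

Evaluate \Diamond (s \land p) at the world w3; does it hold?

At w3: \Diamond (s \land p) requires s \land p at some successor in {w0, w1, w4, w5}.
  s \land p holds at w1, so \Diamond (s \land p) is true at w3.

Yes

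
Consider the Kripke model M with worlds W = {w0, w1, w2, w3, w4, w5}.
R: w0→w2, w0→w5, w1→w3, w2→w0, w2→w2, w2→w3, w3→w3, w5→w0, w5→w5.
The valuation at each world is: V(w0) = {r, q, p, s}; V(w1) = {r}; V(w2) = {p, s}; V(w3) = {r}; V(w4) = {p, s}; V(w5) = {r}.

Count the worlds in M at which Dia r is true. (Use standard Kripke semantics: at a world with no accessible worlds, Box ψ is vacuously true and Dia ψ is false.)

5

Let φ = Dia r. Evaluate φ at each world:
  w0 (successors {w2, w5}): φ is true.
  w1 (successors {w3}): φ is true.
  w2 (successors {w0, w2, w3}): φ is true.
  w3 (successors {w3}): φ is true.
  w4 (successors ∅): φ is false.
  w5 (successors {w0, w5}): φ is true.
For instance, at w1:
  At w1: Dia r requires r at some successor in {w3}.
    r holds at w3, so Dia r is true at w1.
Satisfying worlds: {w0, w1, w2, w3, w5}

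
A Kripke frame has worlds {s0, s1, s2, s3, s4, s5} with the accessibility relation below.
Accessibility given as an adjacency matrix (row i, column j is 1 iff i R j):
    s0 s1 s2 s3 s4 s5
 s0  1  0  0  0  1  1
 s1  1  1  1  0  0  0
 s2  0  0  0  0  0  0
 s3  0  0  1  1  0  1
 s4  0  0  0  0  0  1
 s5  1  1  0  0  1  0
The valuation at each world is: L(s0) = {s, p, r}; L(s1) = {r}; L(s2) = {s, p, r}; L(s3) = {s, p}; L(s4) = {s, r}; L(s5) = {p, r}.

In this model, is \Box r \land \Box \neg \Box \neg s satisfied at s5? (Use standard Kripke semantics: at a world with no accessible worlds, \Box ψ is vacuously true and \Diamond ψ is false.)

No

At s5: \Box r is true, \Box \neg \Box \neg s is false, so \Box r \land \Box \neg \Box \neg s is false.
  At s5: \Box r requires r at every successor {s0, s1, s4}.
    At s0: r is true.
    At s1: r is true.
    At s4: r is true.
  So \Box r is true at s5.
  At s5: \Box \neg \Box \neg s requires \neg \Box \neg s at every successor {s0, s1, s4}.
    \neg \Box \neg s fails at s4, so \Box \neg \Box \neg s is false at s5.
      At s4: \Box \neg s is true, so \neg \Box \neg s is false.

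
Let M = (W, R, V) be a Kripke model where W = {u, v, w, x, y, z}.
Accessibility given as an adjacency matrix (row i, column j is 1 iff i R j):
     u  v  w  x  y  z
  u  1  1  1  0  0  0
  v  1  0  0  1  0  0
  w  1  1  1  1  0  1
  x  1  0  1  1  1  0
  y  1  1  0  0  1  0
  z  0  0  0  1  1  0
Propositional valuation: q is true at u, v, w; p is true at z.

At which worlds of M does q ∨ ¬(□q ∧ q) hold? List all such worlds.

Let φ = q ∨ ¬(□q ∧ q). Evaluate φ at each world:
  u (successors {u, v, w}): φ is true.
  v (successors {u, x}): φ is true.
  w (successors {u, v, w, x, z}): φ is true.
  x (successors {u, w, x, y}): φ is true.
  y (successors {u, v, y}): φ is true.
  z (successors {x, y}): φ is true.
For instance, at z:
  At z: q is false, ¬(□q ∧ q) is true, so q ∨ ¬(□q ∧ q) is true.
    At z: □q ∧ q is false, so ¬(□q ∧ q) is true.
      At z: □q is false, q is false, so □q ∧ q is false.
Satisfying worlds: {u, v, w, x, y, z}

u, v, w, x, y, z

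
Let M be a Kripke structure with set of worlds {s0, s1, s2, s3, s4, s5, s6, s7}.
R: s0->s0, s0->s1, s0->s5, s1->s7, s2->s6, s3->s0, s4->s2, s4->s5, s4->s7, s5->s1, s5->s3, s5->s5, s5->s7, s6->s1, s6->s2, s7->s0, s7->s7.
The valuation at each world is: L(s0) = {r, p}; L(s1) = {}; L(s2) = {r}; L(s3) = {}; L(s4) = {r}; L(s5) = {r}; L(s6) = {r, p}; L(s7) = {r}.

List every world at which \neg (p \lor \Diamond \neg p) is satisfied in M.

s2, s3

Recall that \Diamond ψ holds at a world iff ψ holds at some accessible world.
Let φ = \neg (p \lor \Diamond \neg p). Evaluate φ at each world:
  s0 (successors {s0, s1, s5}): φ is false.
  s1 (successors {s7}): φ is false.
  s2 (successors {s6}): φ is true.
  s3 (successors {s0}): φ is true.
  s4 (successors {s2, s5, s7}): φ is false.
  s5 (successors {s1, s3, s5, s7}): φ is false.
  s6 (successors {s1, s2}): φ is false.
  s7 (successors {s0, s7}): φ is false.
For instance, at s2:
  At s2: p \lor \Diamond \neg p is false, so \neg (p \lor \Diamond \neg p) is true.
    At s2: p is false, \Diamond \neg p is false, so p \lor \Diamond \neg p is false.
      At s2: \Diamond \neg p requires \neg p at some successor in {s6}.
        At s6: \neg p is false.
      So \Diamond \neg p is false at s2.
Satisfying worlds: {s2, s3}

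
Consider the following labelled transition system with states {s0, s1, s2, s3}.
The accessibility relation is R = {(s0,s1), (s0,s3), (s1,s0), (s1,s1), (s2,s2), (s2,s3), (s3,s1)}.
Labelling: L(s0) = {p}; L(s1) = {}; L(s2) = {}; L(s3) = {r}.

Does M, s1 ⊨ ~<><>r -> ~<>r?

Yes

Recall that <>ψ holds at a world iff ψ holds at some accessible world.
At s1: ~<><>r is false, ~<>r is true, so ~<><>r -> ~<>r is true.
  At s1: <><>r is true, so ~<><>r is false.
    At s1: <><>r requires <>r at some successor in {s0, s1}.
      <>r holds at s0, so <><>r is true at s1.
  At s1: <>r is false, so ~<>r is true.
    At s1: <>r requires r at some successor in {s0, s1}.
      At s0: r is false.
      At s1: r is false.
    So <>r is false at s1.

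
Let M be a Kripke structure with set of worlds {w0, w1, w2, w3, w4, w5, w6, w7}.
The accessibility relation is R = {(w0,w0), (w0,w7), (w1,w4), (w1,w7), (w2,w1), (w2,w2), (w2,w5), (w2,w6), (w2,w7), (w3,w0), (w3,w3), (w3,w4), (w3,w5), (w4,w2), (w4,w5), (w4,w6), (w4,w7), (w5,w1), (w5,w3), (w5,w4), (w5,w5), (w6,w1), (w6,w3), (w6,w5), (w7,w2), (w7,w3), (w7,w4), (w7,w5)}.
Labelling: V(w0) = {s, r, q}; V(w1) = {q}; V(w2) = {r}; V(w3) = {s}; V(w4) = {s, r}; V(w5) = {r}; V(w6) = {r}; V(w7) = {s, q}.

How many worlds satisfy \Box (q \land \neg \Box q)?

0

Let φ = \Box (q \land \neg \Box q). Evaluate φ at each world:
  w0 (successors {w0, w7}): φ is false.
  w1 (successors {w4, w7}): φ is false.
  w2 (successors {w1, w2, w5, w6, w7}): φ is false.
  w3 (successors {w0, w3, w4, w5}): φ is false.
  w4 (successors {w2, w5, w6, w7}): φ is false.
  w5 (successors {w1, w3, w4, w5}): φ is false.
  w6 (successors {w1, w3, w5}): φ is false.
  w7 (successors {w2, w3, w4, w5}): φ is false.
For instance, at w6:
  At w6: \Box (q \land \neg \Box q) requires q \land \neg \Box q at every successor {w1, w3, w5}.
    q \land \neg \Box q fails at w3, so \Box (q \land \neg \Box q) is false at w6.
      At w3: q is false, \neg \Box q is true, so q \land \neg \Box q is false.
Satisfying worlds: none.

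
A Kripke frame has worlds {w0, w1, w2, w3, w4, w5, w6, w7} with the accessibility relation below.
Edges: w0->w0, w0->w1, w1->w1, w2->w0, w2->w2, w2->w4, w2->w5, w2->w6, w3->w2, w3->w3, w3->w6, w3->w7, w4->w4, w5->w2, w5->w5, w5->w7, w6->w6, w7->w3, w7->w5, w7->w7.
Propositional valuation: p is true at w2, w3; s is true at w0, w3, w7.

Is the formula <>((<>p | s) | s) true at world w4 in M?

At w4: <>((<>p | s) | s) requires (<>p | s) | s at some successor in {w4}.
  At w4: (<>p | s) | s is false.
So <>((<>p | s) | s) is false at w4.

No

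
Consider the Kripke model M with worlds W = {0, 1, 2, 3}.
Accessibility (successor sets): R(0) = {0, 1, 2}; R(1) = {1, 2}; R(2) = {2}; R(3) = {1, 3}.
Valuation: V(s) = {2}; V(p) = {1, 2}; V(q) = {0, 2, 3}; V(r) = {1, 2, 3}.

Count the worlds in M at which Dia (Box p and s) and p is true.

2

Let φ = Dia (Box p and s) and p. Evaluate φ at each world:
  0 (successors {0, 1, 2}): φ is false.
  1 (successors {1, 2}): φ is true.
  2 (successors {2}): φ is true.
  3 (successors {1, 3}): φ is false.
For instance, at 1:
  At 1: Dia (Box p and s) is true, p is true, so Dia (Box p and s) and p is true.
    At 1: Dia (Box p and s) requires Box p and s at some successor in {1, 2}.
      Box p and s holds at 2, so Dia (Box p and s) is true at 1.
Satisfying worlds: {1, 2}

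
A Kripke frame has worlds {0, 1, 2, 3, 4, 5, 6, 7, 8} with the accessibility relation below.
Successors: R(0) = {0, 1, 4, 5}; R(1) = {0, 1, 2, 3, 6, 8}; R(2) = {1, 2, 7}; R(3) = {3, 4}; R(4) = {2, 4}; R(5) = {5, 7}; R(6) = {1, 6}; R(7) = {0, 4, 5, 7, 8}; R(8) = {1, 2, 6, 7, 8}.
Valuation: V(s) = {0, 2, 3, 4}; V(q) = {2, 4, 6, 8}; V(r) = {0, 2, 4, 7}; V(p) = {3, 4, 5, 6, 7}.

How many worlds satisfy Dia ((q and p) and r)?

Let φ = Dia ((q and p) and r). Evaluate φ at each world:
  0 (successors {0, 1, 4, 5}): φ is true.
  1 (successors {0, 1, 2, 3, 6, 8}): φ is false.
  2 (successors {1, 2, 7}): φ is false.
  3 (successors {3, 4}): φ is true.
  4 (successors {2, 4}): φ is true.
  5 (successors {5, 7}): φ is false.
  6 (successors {1, 6}): φ is false.
  7 (successors {0, 4, 5, 7, 8}): φ is true.
  8 (successors {1, 2, 6, 7, 8}): φ is false.
For instance, at 0:
  At 0: Dia ((q and p) and r) requires (q and p) and r at some successor in {0, 1, 4, 5}.
    (q and p) and r holds at 4, so Dia ((q and p) and r) is true at 0.
Satisfying worlds: {0, 3, 4, 7}

4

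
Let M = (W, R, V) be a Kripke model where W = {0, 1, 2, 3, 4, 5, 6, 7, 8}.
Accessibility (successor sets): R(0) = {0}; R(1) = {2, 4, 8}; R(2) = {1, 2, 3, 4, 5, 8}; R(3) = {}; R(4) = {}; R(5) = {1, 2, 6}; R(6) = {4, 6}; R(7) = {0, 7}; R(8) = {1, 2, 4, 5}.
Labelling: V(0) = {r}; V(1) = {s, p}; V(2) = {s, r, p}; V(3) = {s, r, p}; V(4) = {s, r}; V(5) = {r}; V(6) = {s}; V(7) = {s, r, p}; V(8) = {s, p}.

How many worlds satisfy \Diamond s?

Recall that \Diamond ψ holds at a world iff ψ holds at some accessible world.
Let φ = \Diamond s. Evaluate φ at each world:
  0 (successors {0}): φ is false.
  1 (successors {2, 4, 8}): φ is true.
  2 (successors {1, 2, 3, 4, 5, 8}): φ is true.
  3 (successors ∅): φ is false.
  4 (successors ∅): φ is false.
  5 (successors {1, 2, 6}): φ is true.
  6 (successors {4, 6}): φ is true.
  7 (successors {0, 7}): φ is true.
  8 (successors {1, 2, 4, 5}): φ is true.
For instance, at 0:
  At 0: \Diamond s requires s at some successor in {0}.
    At 0: s is false.
  So \Diamond s is false at 0.
Satisfying worlds: {1, 2, 5, 6, 7, 8}

6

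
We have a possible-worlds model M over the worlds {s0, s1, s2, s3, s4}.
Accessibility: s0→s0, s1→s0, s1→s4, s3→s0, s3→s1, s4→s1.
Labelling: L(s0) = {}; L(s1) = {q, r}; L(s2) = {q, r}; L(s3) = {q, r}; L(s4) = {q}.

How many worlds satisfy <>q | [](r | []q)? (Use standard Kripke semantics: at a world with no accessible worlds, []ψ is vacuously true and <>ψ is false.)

Let φ = <>q | [](r | []q). Evaluate φ at each world:
  s0 (successors {s0}): φ is false.
  s1 (successors {s0, s4}): φ is true.
  s2 (successors ∅): φ is true.
  s3 (successors {s0, s1}): φ is true.
  s4 (successors {s1}): φ is true.
For instance, at s4:
  At s4: <>q is true, [](r | []q) is true, so <>q | [](r | []q) is true.
    At s4: <>q requires q at some successor in {s1}.
      q holds at s1, so <>q is true at s4.
    At s4: [](r | []q) requires r | []q at every successor {s1}.
      At s1: r | []q is true.
    So [](r | []q) is true at s4.
Satisfying worlds: {s1, s2, s3, s4}

4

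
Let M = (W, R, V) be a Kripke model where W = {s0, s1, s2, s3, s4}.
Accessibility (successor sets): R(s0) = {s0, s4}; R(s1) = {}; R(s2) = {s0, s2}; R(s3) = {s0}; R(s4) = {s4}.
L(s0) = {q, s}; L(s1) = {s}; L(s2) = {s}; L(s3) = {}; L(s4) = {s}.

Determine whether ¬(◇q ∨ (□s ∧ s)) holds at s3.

No

At s3: ◇q ∨ (□s ∧ s) is true, so ¬(◇q ∨ (□s ∧ s)) is false.
  At s3: ◇q is true, □s ∧ s is false, so ◇q ∨ (□s ∧ s) is true.
    At s3: ◇q requires q at some successor in {s0}.
      q holds at s0, so ◇q is true at s3.
    At s3: □s is true, s is false, so □s ∧ s is false.
      At s3: □s requires s at every successor {s0}.
        At s0: s is true.
      So □s is true at s3.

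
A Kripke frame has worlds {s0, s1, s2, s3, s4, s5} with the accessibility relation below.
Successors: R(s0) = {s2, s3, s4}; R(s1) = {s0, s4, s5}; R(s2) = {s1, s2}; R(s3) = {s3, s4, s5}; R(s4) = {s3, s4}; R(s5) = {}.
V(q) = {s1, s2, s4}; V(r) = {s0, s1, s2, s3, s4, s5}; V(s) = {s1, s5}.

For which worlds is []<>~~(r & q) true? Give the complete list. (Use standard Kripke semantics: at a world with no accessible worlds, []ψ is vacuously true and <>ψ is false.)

s0, s2, s4, s5

Let φ = []<>~~(r & q). Evaluate φ at each world:
  s0 (successors {s2, s3, s4}): φ is true.
  s1 (successors {s0, s4, s5}): φ is false.
  s2 (successors {s1, s2}): φ is true.
  s3 (successors {s3, s4, s5}): φ is false.
  s4 (successors {s3, s4}): φ is true.
  s5 (successors ∅): φ is true.
For instance, at s4:
  At s4: []<>~~(r & q) requires <>~~(r & q) at every successor {s3, s4}.
      At s3: <>~~(r & q) requires ~~(r & q) at some successor in {s3, s4, s5}.
        ~~(r & q) holds at s4, so <>~~(r & q) is true at s3.
      At s4: <>~~(r & q) requires ~~(r & q) at some successor in {s3, s4}.
        ~~(r & q) holds at s4, so <>~~(r & q) is true at s4.
  So []<>~~(r & q) is true at s4.
Satisfying worlds: {s0, s2, s4, s5}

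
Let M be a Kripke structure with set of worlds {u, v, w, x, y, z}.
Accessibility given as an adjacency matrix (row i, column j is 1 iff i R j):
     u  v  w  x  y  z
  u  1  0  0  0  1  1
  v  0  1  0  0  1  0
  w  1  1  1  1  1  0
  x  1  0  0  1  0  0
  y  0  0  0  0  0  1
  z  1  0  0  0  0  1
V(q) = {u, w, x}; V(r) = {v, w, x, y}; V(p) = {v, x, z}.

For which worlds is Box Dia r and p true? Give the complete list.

x

Recall that Box ψ holds at a world iff ψ holds at every accessible world, and Dia ψ holds iff ψ holds at some accessible world.
Let φ = Box Dia r and p. Evaluate φ at each world:
  u (successors {u, y, z}): φ is false.
  v (successors {v, y}): φ is false.
  w (successors {u, v, w, x, y}): φ is false.
  x (successors {u, x}): φ is true.
  y (successors {z}): φ is false.
  z (successors {u, z}): φ is false.
For instance, at z:
  At z: Box Dia r is false, p is true, so Box Dia r and p is false.
    At z: Box Dia r requires Dia r at every successor {u, z}.
      Dia r fails at z, so Box Dia r is false at z.
Satisfying worlds: {x}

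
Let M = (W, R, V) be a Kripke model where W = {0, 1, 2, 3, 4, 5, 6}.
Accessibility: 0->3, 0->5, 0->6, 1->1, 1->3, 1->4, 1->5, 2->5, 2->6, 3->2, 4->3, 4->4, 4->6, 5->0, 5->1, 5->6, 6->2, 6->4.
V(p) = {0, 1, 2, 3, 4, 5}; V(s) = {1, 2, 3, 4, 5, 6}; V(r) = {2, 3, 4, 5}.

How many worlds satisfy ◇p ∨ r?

Recall that ◇ψ holds at a world iff ψ holds at some accessible world.
Let φ = ◇p ∨ r. Evaluate φ at each world:
  0 (successors {3, 5, 6}): φ is true.
  1 (successors {1, 3, 4, 5}): φ is true.
  2 (successors {5, 6}): φ is true.
  3 (successors {2}): φ is true.
  4 (successors {3, 4, 6}): φ is true.
  5 (successors {0, 1, 6}): φ is true.
  6 (successors {2, 4}): φ is true.
For instance, at 1:
  At 1: ◇p is true, r is false, so ◇p ∨ r is true.
    At 1: ◇p requires p at some successor in {1, 3, 4, 5}.
      p holds at 1, so ◇p is true at 1.
Satisfying worlds: {0, 1, 2, 3, 4, 5, 6}

7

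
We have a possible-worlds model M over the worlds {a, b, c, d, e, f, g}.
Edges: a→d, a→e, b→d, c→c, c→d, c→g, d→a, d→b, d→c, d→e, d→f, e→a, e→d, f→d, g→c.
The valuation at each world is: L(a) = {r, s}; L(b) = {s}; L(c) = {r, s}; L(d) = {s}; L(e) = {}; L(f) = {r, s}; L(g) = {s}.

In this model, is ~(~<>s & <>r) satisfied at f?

At f: ~<>s & <>r is false, so ~(~<>s & <>r) is true.
  At f: ~<>s is false, <>r is false, so ~<>s & <>r is false.
    At f: <>s is true, so ~<>s is false.
      At f: <>s requires s at some successor in {d}.
        s holds at d, so <>s is true at f.
    At f: <>r requires r at some successor in {d}.
      At d: r is false.
    So <>r is false at f.

Yes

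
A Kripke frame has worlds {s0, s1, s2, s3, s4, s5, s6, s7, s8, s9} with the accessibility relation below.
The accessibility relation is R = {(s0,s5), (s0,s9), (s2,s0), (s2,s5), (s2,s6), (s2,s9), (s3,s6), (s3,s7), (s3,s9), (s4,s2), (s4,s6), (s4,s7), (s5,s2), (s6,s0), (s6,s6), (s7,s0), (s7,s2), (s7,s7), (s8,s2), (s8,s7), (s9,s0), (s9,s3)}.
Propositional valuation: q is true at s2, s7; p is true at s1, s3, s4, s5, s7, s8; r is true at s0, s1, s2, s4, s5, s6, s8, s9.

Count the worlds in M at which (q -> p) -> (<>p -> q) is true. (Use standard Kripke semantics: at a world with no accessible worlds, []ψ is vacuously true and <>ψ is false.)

5

Recall that <>ψ holds at a world iff ψ holds at some accessible world.
Let φ = (q -> p) -> (<>p -> q). Evaluate φ at each world:
  s0 (successors {s5, s9}): φ is false.
  s1 (successors ∅): φ is true.
  s2 (successors {s0, s5, s6, s9}): φ is true.
  s3 (successors {s6, s7, s9}): φ is false.
  s4 (successors {s2, s6, s7}): φ is false.
  s5 (successors {s2}): φ is true.
  s6 (successors {s0, s6}): φ is true.
  s7 (successors {s0, s2, s7}): φ is true.
  s8 (successors {s2, s7}): φ is false.
  s9 (successors {s0, s3}): φ is false.
For instance, at s7:
  At s7: q -> p is true, <>p -> q is true, so (q -> p) -> (<>p -> q) is true.
    At s7: <>p is true, q is true, so <>p -> q is true.
      At s7: <>p requires p at some successor in {s0, s2, s7}.
        p holds at s7, so <>p is true at s7.
Satisfying worlds: {s1, s2, s5, s6, s7}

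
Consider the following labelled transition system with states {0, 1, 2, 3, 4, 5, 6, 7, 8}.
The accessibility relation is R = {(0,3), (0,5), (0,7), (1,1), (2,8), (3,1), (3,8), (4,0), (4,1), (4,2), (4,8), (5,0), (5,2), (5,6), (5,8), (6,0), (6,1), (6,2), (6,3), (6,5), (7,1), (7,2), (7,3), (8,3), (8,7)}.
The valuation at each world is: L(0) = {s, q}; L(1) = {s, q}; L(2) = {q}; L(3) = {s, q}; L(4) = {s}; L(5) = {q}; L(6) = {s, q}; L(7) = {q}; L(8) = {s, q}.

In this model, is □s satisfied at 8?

Recall that □ψ holds at a world iff ψ holds at every accessible world, and ◇ψ holds iff ψ holds at some accessible world.
At 8: □s requires s at every successor {3, 7}.
  s fails at 7, so □s is false at 8.

No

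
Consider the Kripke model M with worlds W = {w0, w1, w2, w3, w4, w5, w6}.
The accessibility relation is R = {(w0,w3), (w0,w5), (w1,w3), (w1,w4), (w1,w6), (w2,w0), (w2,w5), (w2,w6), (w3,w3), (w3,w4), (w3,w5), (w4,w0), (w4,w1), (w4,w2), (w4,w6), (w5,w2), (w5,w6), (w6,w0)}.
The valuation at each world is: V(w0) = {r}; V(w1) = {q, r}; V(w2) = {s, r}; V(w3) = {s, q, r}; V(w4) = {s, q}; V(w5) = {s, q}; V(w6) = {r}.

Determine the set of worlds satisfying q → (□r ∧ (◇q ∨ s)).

w0, w2, w4, w5, w6

Let φ = q → (□r ∧ (◇q ∨ s)). Evaluate φ at each world:
  w0 (successors {w3, w5}): φ is true.
  w1 (successors {w3, w4, w6}): φ is false.
  w2 (successors {w0, w5, w6}): φ is true.
  w3 (successors {w3, w4, w5}): φ is false.
  w4 (successors {w0, w1, w2, w6}): φ is true.
  w5 (successors {w2, w6}): φ is true.
  w6 (successors {w0}): φ is true.
For instance, at w6:
  At w6: q is false, □r ∧ (◇q ∨ s) is false, so q → (□r ∧ (◇q ∨ s)) is true.
    At w6: □r is true, ◇q ∨ s is false, so □r ∧ (◇q ∨ s) is false.
      At w6: □r requires r at every successor {w0}.
        At w0: r is true.
      So □r is true at w6.
      At w6: ◇q is false, s is false, so ◇q ∨ s is false.
Satisfying worlds: {w0, w2, w4, w5, w6}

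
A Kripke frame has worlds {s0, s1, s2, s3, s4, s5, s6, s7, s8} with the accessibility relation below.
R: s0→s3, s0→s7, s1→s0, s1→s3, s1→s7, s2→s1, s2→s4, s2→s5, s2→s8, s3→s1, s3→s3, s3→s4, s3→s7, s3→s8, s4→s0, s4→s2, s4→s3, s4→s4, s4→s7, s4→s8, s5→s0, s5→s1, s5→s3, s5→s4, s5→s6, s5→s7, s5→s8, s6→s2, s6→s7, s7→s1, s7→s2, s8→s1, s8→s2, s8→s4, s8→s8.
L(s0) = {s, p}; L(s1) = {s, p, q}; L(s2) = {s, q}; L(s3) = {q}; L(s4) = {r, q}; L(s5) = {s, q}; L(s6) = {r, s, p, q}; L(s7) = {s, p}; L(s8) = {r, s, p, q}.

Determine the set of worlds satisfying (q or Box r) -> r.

Let φ = (q or Box r) -> r. Evaluate φ at each world:
  s0 (successors {s3, s7}): φ is true.
  s1 (successors {s0, s3, s7}): φ is false.
  s2 (successors {s1, s4, s5, s8}): φ is false.
  s3 (successors {s1, s3, s4, s7, s8}): φ is false.
  s4 (successors {s0, s2, s3, s4, s7, s8}): φ is true.
  s5 (successors {s0, s1, s3, s4, s6, s7, s8}): φ is false.
  s6 (successors {s2, s7}): φ is true.
  s7 (successors {s1, s2}): φ is true.
  s8 (successors {s1, s2, s4, s8}): φ is true.
For instance, at s6:
  At s6: q or Box r is true, r is true, so (q or Box r) -> r is true.
    At s6: q is true, Box r is false, so q or Box r is true.
      At s6: Box r requires r at every successor {s2, s7}.
        r fails at s2, so Box r is false at s6.
Satisfying worlds: {s0, s4, s6, s7, s8}

s0, s4, s6, s7, s8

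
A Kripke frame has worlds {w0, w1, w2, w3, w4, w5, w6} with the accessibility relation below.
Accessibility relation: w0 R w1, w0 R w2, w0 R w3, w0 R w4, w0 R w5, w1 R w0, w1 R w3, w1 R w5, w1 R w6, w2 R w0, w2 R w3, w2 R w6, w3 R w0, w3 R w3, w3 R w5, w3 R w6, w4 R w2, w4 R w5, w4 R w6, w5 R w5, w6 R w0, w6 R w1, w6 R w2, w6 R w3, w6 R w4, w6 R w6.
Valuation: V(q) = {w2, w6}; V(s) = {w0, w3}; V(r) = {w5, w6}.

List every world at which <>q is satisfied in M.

w0, w1, w2, w3, w4, w6

Let φ = <>q. Evaluate φ at each world:
  w0 (successors {w1, w2, w3, w4, w5}): φ is true.
  w1 (successors {w0, w3, w5, w6}): φ is true.
  w2 (successors {w0, w3, w6}): φ is true.
  w3 (successors {w0, w3, w5, w6}): φ is true.
  w4 (successors {w2, w5, w6}): φ is true.
  w5 (successors {w5}): φ is false.
  w6 (successors {w0, w1, w2, w3, w4, w6}): φ is true.
For instance, at w2:
  At w2: <>q requires q at some successor in {w0, w3, w6}.
    q holds at w6, so <>q is true at w2.
Satisfying worlds: {w0, w1, w2, w3, w4, w6}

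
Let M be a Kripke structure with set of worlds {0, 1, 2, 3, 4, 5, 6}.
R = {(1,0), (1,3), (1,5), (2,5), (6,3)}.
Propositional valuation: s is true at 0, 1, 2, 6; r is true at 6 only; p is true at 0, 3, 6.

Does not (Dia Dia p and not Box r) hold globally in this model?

Let φ = not (Dia Dia p and not Box r). Evaluate φ at each world:
  0 (successors ∅): φ is true.
  1 (successors {0, 3, 5}): φ is true.
  2 (successors {5}): φ is true.
  3 (successors ∅): φ is true.
  4 (successors ∅): φ is true.
  5 (successors ∅): φ is true.
  6 (successors {3}): φ is true.
For instance, at 1:
  At 1: Dia Dia p and not Box r is false, so not (Dia Dia p and not Box r) is true.
    At 1: Dia Dia p is false, not Box r is true, so Dia Dia p and not Box r is false.
      At 1: Dia Dia p requires Dia p at some successor in {0, 3, 5}.
        At 0: Dia p is false.
        At 3: Dia p is false.
        At 5: Dia p is false.
      So Dia Dia p is false at 1.
      At 1: Box r is false, so not Box r is true.

Yes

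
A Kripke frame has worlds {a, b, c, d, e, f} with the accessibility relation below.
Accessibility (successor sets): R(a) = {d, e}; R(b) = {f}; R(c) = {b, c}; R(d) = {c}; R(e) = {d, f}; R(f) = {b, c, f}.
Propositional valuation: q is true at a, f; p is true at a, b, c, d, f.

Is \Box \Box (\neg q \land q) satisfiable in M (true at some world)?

Recall that \Box ψ holds at a world iff ψ holds at every accessible world, and \Diamond ψ holds iff ψ holds at some accessible world.
Let φ = \Box \Box (\neg q \land q). Evaluate φ at each world:
  a (successors {d, e}): φ is false.
  b (successors {f}): φ is false.
  c (successors {b, c}): φ is false.
  d (successors {c}): φ is false.
  e (successors {d, f}): φ is false.
  f (successors {b, c, f}): φ is false.
For instance, at b:
  At b: \Box \Box (\neg q \land q) requires \Box (\neg q \land q) at every successor {f}.
    \Box (\neg q \land q) fails at f, so \Box \Box (\neg q \land q) is false at b.
      At f: \Box (\neg q \land q) requires \neg q \land q at every successor {b, c, f}.
        \neg q \land q fails at b, so \Box (\neg q \land q) is false at f.

No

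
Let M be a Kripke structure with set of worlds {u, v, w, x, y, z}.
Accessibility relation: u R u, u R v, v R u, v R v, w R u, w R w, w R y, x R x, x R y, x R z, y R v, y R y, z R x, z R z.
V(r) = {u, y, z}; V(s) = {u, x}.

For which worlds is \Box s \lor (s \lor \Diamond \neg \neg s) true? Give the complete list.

u, v, w, x, z

Recall that \Box ψ holds at a world iff ψ holds at every accessible world, and \Diamond ψ holds iff ψ holds at some accessible world.
Let φ = \Box s \lor (s \lor \Diamond \neg \neg s). Evaluate φ at each world:
  u (successors {u, v}): φ is true.
  v (successors {u, v}): φ is true.
  w (successors {u, w, y}): φ is true.
  x (successors {x, y, z}): φ is true.
  y (successors {v, y}): φ is false.
  z (successors {x, z}): φ is true.
For instance, at y:
  At y: \Box s is false, s \lor \Diamond \neg \neg s is false, so \Box s \lor (s \lor \Diamond \neg \neg s) is false.
    At y: \Box s requires s at every successor {v, y}.
      s fails at v, so \Box s is false at y.
    At y: s is false, \Diamond \neg \neg s is false, so s \lor \Diamond \neg \neg s is false.
      At y: \Diamond \neg \neg s requires \neg \neg s at some successor in {v, y}.
        At v: \neg \neg s is false.
        At y: \neg \neg s is false.
      So \Diamond \neg \neg s is false at y.
Satisfying worlds: {u, v, w, x, z}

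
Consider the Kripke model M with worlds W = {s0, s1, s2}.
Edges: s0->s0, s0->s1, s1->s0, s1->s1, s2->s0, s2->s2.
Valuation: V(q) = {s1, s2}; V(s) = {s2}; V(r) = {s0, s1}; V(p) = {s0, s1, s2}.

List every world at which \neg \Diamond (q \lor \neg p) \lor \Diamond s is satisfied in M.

s2

Let φ = \neg \Diamond (q \lor \neg p) \lor \Diamond s. Evaluate φ at each world:
  s0 (successors {s0, s1}): φ is false.
  s1 (successors {s0, s1}): φ is false.
  s2 (successors {s0, s2}): φ is true.
For instance, at s1:
  At s1: \neg \Diamond (q \lor \neg p) is false, \Diamond s is false, so \neg \Diamond (q \lor \neg p) \lor \Diamond s is false.
    At s1: \Diamond (q \lor \neg p) is true, so \neg \Diamond (q \lor \neg p) is false.
      At s1: \Diamond (q \lor \neg p) requires q \lor \neg p at some successor in {s0, s1}.
        q \lor \neg p holds at s1, so \Diamond (q \lor \neg p) is true at s1.
    At s1: \Diamond s requires s at some successor in {s0, s1}.
      At s0: s is false.
      At s1: s is false.
    So \Diamond s is false at s1.
Satisfying worlds: {s2}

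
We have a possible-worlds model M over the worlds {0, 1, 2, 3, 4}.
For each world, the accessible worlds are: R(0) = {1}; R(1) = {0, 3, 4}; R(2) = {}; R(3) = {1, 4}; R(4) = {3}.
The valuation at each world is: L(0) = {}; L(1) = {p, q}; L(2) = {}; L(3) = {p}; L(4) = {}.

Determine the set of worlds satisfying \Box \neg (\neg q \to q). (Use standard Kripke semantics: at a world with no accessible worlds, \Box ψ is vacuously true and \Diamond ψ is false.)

1, 2, 4

Let φ = \Box \neg (\neg q \to q). Evaluate φ at each world:
  0 (successors {1}): φ is false.
  1 (successors {0, 3, 4}): φ is true.
  2 (successors ∅): φ is true.
  3 (successors {1, 4}): φ is false.
  4 (successors {3}): φ is true.
For instance, at 3:
  At 3: \Box \neg (\neg q \to q) requires \neg (\neg q \to q) at every successor {1, 4}.
    \neg (\neg q \to q) fails at 1, so \Box \neg (\neg q \to q) is false at 3.
Satisfying worlds: {1, 2, 4}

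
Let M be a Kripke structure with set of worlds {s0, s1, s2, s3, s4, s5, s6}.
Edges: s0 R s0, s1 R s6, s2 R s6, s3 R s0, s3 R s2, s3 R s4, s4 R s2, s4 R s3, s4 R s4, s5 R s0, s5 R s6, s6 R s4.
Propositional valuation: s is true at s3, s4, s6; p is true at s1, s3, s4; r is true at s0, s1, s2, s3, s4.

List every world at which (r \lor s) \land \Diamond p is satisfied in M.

s3, s4, s6

Let φ = (r \lor s) \land \Diamond p. Evaluate φ at each world:
  s0 (successors {s0}): φ is false.
  s1 (successors {s6}): φ is false.
  s2 (successors {s6}): φ is false.
  s3 (successors {s0, s2, s4}): φ is true.
  s4 (successors {s2, s3, s4}): φ is true.
  s5 (successors {s0, s6}): φ is false.
  s6 (successors {s4}): φ is true.
For instance, at s5:
  At s5: r \lor s is false, \Diamond p is false, so (r \lor s) \land \Diamond p is false.
    At s5: \Diamond p requires p at some successor in {s0, s6}.
      At s0: p is false.
      At s6: p is false.
    So \Diamond p is false at s5.
Satisfying worlds: {s3, s4, s6}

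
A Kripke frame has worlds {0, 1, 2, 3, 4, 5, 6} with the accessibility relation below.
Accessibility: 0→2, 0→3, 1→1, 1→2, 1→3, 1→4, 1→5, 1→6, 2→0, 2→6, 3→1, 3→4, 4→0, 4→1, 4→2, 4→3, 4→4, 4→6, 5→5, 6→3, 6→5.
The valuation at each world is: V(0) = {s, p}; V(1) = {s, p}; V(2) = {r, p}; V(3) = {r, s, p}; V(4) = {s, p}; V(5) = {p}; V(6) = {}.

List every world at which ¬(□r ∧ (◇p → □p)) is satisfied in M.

Let φ = ¬(□r ∧ (◇p → □p)). Evaluate φ at each world:
  0 (successors {2, 3}): φ is false.
  1 (successors {1, 2, 3, 4, 5, 6}): φ is true.
  2 (successors {0, 6}): φ is true.
  3 (successors {1, 4}): φ is true.
  4 (successors {0, 1, 2, 3, 4, 6}): φ is true.
  5 (successors {5}): φ is true.
  6 (successors {3, 5}): φ is true.
For instance, at 1:
  At 1: □r ∧ (◇p → □p) is false, so ¬(□r ∧ (◇p → □p)) is true.
    At 1: □r is false, ◇p → □p is false, so □r ∧ (◇p → □p) is false.
      At 1: □r requires r at every successor {1, 2, 3, 4, 5, 6}.
        r fails at 1, so □r is false at 1.
      At 1: ◇p is true, □p is false, so ◇p → □p is false.
Satisfying worlds: {1, 2, 3, 4, 5, 6}

1, 2, 3, 4, 5, 6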